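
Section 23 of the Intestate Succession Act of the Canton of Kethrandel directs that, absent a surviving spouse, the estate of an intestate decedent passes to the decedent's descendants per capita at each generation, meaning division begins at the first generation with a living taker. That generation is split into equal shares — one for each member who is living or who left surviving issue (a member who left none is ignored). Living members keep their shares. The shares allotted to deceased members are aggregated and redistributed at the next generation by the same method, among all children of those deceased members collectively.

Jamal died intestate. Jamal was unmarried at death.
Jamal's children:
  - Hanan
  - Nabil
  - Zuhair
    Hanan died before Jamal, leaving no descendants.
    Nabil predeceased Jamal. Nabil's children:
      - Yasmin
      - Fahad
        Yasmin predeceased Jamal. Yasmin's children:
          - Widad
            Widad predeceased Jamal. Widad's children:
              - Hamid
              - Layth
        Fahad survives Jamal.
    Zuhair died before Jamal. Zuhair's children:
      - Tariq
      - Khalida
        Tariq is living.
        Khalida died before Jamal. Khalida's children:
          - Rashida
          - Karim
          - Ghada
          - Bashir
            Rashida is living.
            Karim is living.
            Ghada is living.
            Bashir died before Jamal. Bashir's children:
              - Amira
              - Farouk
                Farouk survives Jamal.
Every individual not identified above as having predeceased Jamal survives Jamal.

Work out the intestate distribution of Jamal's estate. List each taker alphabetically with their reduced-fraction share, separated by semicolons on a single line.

There is no surviving spouse, so the entire estate passes to Jamal's descendants per capita at each generation.
No one at generation 1 (Nabil, Zuhair) is living; moving to the next generation.
At generation 2 (Yasmin, Fahad, Tariq, Khalida) there are 4 shares of (1)/4 = 1/4 each.
Living: Fahad and Tariq — each takes 1/4.
Deceased: Yasmin and Khalida. Their combined 1/2 is pooled and carried to generation 3.
At generation 3 (Widad, Rashida, Karim, Ghada, Bashir) there are 5 shares of (1/2)/5 = 1/10 each.
Living: Rashida, Karim, and Ghada — each takes 1/10.
Deceased: Widad and Bashir. Their combined 1/5 is pooled and carried to generation 4.
At generation 4 (Hamid, Layth, Amira, Farouk) there are 4 shares of (1/5)/4 = 1/20 each.
Living: Hamid, Layth, Amira, and Farouk — each takes 1/20.

Amira 1/20; Fahad 1/4; Farouk 1/20; Ghada 1/10; Hamid 1/20; Karim 1/10; Layth 1/20; Rashida 1/10; Tariq 1/4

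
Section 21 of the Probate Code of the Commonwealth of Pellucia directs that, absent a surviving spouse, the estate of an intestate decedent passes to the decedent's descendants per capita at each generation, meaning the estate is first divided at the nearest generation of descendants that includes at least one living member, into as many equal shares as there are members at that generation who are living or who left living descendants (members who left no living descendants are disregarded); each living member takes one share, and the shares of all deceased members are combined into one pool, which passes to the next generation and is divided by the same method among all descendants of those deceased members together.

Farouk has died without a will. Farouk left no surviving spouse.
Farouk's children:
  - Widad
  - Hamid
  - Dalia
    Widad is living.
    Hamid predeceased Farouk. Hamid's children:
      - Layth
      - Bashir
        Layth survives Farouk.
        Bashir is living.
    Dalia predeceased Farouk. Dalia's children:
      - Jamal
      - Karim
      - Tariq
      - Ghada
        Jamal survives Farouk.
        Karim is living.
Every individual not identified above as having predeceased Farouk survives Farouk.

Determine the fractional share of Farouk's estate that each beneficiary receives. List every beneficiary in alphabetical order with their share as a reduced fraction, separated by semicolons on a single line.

Bashir 1/9; Ghada 1/9; Jamal 1/9; Karim 1/9; Layth 1/9; Tariq 1/9; Widad 1/3

There is no surviving spouse, so the entire estate passes to Farouk's descendants per capita at each generation.
At generation 1 (Widad, Hamid, Dalia) there are 3 shares of (1)/3 = 1/3 each.
Living: Widad — each takes 1/3.
Deceased: Hamid and Dalia. Their combined 2/3 is pooled and carried to generation 2.
At generation 2 (Layth, Bashir, Jamal, Karim, Tariq, Ghada) there are 6 shares of (2/3)/6 = 1/9 each.
Living: Layth, Bashir, Jamal, Karim, Tariq, and Ghada — each takes 1/9.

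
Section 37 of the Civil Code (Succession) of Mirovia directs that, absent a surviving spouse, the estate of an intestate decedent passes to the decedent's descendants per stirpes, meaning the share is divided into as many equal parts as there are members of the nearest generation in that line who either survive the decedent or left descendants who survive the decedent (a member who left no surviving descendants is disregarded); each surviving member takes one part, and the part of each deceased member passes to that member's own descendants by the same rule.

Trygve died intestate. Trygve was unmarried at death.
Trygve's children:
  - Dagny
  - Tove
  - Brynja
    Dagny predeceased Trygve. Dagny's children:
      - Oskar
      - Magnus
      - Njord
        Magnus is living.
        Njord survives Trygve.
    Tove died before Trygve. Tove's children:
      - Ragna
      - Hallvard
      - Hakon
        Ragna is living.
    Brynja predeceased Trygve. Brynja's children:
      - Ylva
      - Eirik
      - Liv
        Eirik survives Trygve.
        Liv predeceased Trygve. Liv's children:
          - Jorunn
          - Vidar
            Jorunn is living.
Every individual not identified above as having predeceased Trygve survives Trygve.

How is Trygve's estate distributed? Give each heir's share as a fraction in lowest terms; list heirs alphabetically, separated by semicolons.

There is no surviving spouse, so the entire estate passes to Trygve's descendants per stirpes.
The estate is divided into 3 equal shares of 1/3 among Dagny, Tove, Brynja.
Dagny predeceased; the 1/3 allotted to Dagny's branch passes to Dagny's issue by representation.
The 1/3 is divided into 3 equal shares of 1/9 among Oskar, Magnus, Njord.
Oskar is living and takes 1/9.
Magnus is living and takes 1/9.
Njord is living and takes 1/9.
Tove predeceased; the 1/3 allotted to Tove's branch passes to Tove's issue by representation.
The 1/3 is divided into 3 equal shares of 1/9 among Ragna, Hallvard, Hakon.
Ragna is living and takes 1/9.
Hallvard is living and takes 1/9.
Hakon is living and takes 1/9.
Brynja predeceased; the 1/3 allotted to Brynja's branch passes to Brynja's issue by representation.
The 1/3 is divided into 3 equal shares of 1/9 among Ylva, Eirik, Liv.
Ylva is living and takes 1/9.
Eirik is living and takes 1/9.
Liv predeceased; the 1/9 allotted to Liv's branch passes to Liv's issue by representation.
The 1/9 is divided into 2 equal shares of 1/18 among Jorunn, Vidar.
Jorunn is living and takes 1/18.
Vidar is living and takes 1/18.

Eirik 1/9; Hakon 1/9; Hallvard 1/9; Jorunn 1/18; Magnus 1/9; Njord 1/9; Oskar 1/9; Ragna 1/9; Vidar 1/18; Ylva 1/9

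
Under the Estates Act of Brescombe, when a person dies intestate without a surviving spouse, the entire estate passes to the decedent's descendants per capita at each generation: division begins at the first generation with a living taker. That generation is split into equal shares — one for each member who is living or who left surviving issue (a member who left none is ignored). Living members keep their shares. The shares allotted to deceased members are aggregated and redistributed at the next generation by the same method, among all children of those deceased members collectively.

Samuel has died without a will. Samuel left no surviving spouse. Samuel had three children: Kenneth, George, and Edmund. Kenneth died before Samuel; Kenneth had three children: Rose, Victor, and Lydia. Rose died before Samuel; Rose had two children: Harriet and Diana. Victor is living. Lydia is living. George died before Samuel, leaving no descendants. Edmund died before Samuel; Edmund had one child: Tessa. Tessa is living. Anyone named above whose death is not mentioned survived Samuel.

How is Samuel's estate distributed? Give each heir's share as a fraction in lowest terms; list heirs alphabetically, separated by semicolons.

Diana 1/8; Harriet 1/8; Lydia 1/4; Tessa 1/4; Victor 1/4

There is no surviving spouse, so the entire estate passes to Samuel's descendants per capita at each generation.
No one at generation 1 (Kenneth, Edmund) is living; moving to the next generation.
At generation 2 (Rose, Victor, Lydia, Tessa) there are 4 shares of (1)/4 = 1/4 each.
Living: Victor, Lydia, and Tessa — each takes 1/4.
Deceased: Rose. That 1/4 share is carried to generation 3.
At generation 3 (Harriet, Diana) there are 2 shares of (1/4)/2 = 1/8 each.
Living: Harriet and Diana — each takes 1/8.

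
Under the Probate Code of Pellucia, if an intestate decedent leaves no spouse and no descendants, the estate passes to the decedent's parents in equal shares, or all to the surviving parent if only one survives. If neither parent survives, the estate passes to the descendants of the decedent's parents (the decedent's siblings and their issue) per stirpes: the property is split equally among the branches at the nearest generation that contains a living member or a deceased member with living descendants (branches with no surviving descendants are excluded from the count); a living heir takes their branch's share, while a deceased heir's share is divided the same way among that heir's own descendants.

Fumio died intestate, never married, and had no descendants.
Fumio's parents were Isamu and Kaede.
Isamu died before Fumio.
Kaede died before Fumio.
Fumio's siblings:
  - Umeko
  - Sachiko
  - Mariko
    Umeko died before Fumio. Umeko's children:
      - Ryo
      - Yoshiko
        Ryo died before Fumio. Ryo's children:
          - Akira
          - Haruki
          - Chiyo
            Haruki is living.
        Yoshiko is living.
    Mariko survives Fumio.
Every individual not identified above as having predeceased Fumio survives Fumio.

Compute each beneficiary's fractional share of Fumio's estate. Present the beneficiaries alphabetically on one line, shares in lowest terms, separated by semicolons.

Neither parent survives and there are no descendants, so the estate passes to Fumio's siblings and their issue per stirpes.
The estate is divided into 3 equal shares of 1/3 among Umeko, Sachiko, Mariko.
Umeko predeceased; the 1/3 allotted to Umeko's branch passes to Umeko's issue by representation.
The 1/3 is divided into 2 equal shares of 1/6 among Ryo, Yoshiko.
Ryo predeceased; the 1/6 allotted to Ryo's branch passes to Ryo's issue by representation.
The 1/6 is divided into 3 equal shares of 1/18 among Akira, Haruki, Chiyo.
Akira is living and takes 1/18.
Haruki is living and takes 1/18.
Chiyo is living and takes 1/18.
Yoshiko is living and takes 1/6.
Sachiko is living and takes 1/3.
Mariko is living and takes 1/3.

Akira 1/18; Chiyo 1/18; Haruki 1/18; Mariko 1/3; Sachiko 1/3; Yoshiko 1/6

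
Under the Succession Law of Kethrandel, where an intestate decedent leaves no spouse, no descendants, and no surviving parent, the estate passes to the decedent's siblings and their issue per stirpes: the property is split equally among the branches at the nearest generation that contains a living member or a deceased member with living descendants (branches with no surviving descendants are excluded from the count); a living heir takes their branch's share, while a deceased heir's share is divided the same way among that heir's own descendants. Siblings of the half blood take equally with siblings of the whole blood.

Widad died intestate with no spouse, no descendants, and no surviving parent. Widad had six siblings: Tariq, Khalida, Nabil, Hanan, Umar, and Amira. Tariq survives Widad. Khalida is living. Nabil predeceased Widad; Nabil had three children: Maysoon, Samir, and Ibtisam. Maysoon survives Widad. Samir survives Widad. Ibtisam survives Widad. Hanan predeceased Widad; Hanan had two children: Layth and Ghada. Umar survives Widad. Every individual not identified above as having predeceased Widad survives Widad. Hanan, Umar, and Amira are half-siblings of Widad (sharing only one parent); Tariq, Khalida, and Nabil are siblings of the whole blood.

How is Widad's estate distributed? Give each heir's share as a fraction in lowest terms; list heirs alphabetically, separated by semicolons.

No spouse, descendants, or parent survives, so the estate passes to Widad's siblings per stirpes.
Half-blood and whole-blood siblings take equally under the stated rule.
The estate is divided into 6 equal shares of 1/6 among Tariq, Khalida, Nabil, Hanan, Umar, Amira.
Tariq is living and takes 1/6.
Khalida is living and takes 1/6.
Nabil predeceased; the 1/6 allotted to Nabil's branch passes to Nabil's issue by representation.
The 1/6 is divided into 3 equal shares of 1/18 among Maysoon, Samir, Ibtisam.
Maysoon is living and takes 1/18.
Samir is living and takes 1/18.
Ibtisam is living and takes 1/18.
Hanan predeceased; the 1/6 allotted to Hanan's branch passes to Hanan's issue by representation.
The 1/6 is divided into 2 equal shares of 1/12 among Layth, Ghada.
Layth is living and takes 1/12.
Ghada is living and takes 1/12.
Umar is living and takes 1/6.
Amira is living and takes 1/6.

Amira 1/6; Ghada 1/12; Ibtisam 1/18; Khalida 1/6; Layth 1/12; Maysoon 1/18; Samir 1/18; Tariq 1/6; Umar 1/6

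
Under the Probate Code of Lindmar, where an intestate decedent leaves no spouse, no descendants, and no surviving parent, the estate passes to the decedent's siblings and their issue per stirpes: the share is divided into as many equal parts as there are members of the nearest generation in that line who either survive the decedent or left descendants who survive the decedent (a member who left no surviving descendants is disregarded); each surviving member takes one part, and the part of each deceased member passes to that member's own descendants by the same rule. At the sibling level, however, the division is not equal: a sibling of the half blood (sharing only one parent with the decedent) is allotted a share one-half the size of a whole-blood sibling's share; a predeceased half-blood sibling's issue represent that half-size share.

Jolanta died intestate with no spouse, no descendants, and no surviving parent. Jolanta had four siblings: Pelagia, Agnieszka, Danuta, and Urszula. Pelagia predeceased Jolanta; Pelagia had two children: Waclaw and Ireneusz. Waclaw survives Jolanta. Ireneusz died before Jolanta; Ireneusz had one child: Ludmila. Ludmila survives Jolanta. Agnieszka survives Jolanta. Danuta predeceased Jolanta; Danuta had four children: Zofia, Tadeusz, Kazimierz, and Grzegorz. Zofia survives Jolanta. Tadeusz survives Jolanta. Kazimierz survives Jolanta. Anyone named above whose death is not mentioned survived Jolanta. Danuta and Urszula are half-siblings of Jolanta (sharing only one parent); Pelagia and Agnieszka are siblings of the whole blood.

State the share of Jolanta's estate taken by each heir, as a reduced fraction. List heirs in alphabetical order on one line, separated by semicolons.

No spouse, descendants, or parent survives, so the estate passes to Jolanta's siblings per stirpes.
Half-blood siblings count for one-half the weight of whole-blood siblings at the initial division.
Dividing 1 in proportion to weights (total weight 3): Pelagia (weight 1) → 1/3; Agnieszka (weight 1) → 1/3; Danuta (weight 1/2) → 1/6; Urszula (weight 1/2) → 1/6.
Pelagia predeceased; the 1/3 allotted to Pelagia's branch passes to Pelagia's issue by representation.
The 1/3 is divided into 2 equal shares of 1/6 among Waclaw, Ireneusz.
Waclaw is living and takes 1/6.
Ireneusz predeceased; the 1/6 allotted to Ireneusz's branch passes to Ireneusz's issue by representation.
Ludmila is the sole taker at this level and receives the full 1/6.
Agnieszka is living and takes 1/3.
Danuta predeceased; the 1/6 allotted to Danuta's branch passes to Danuta's issue by representation.
The 1/6 is divided into 4 equal shares of 1/24 among Zofia, Tadeusz, Kazimierz, Grzegorz.
Zofia is living and takes 1/24.
Tadeusz is living and takes 1/24.
Kazimierz is living and takes 1/24.
Grzegorz is living and takes 1/24.
Urszula is living and takes 1/6.

Agnieszka 1/3; Grzegorz 1/24; Kazimierz 1/24; Ludmila 1/6; Tadeusz 1/24; Urszula 1/6; Waclaw 1/6; Zofia 1/24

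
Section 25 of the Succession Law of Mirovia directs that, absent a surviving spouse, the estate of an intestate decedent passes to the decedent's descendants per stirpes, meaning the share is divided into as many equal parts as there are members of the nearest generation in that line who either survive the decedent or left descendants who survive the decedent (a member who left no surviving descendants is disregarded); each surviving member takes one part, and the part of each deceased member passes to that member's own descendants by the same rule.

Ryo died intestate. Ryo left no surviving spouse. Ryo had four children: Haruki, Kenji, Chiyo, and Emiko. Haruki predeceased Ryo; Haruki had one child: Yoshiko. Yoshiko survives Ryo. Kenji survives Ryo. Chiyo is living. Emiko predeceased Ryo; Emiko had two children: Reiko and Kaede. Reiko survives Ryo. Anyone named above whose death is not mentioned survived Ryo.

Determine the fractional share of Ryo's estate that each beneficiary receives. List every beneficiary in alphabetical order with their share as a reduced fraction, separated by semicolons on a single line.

Chiyo 1/4; Kaede 1/8; Kenji 1/4; Reiko 1/8; Yoshiko 1/4

There is no surviving spouse, so the entire estate passes to Ryo's descendants per stirpes.
The estate is divided into 4 equal shares of 1/4 among Haruki, Kenji, Chiyo, Emiko.
Haruki predeceased; the 1/4 allotted to Haruki's branch passes to Haruki's issue by representation.
Yoshiko is the sole taker at this level and receives the full 1/4.
Kenji is living and takes 1/4.
Chiyo is living and takes 1/4.
Emiko predeceased; the 1/4 allotted to Emiko's branch passes to Emiko's issue by representation.
The 1/4 is divided into 2 equal shares of 1/8 among Reiko, Kaede.
Reiko is living and takes 1/8.
Kaede is living and takes 1/8.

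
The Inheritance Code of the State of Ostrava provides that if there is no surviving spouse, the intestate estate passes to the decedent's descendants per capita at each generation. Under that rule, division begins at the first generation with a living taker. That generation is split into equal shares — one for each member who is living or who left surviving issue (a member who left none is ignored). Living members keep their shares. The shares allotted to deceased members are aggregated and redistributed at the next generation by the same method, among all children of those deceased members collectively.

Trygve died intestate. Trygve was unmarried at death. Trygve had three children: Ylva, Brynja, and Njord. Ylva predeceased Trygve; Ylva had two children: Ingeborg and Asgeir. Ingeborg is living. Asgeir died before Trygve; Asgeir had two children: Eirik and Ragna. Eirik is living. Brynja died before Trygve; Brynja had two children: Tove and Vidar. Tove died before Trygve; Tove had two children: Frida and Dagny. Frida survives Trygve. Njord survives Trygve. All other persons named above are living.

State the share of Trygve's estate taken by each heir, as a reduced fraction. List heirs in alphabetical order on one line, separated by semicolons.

Dagny 1/12; Eirik 1/12; Frida 1/12; Ingeborg 1/6; Njord 1/3; Ragna 1/12; Vidar 1/6

There is no surviving spouse, so the entire estate passes to Trygve's descendants per capita at each generation.
At generation 1 (Ylva, Brynja, Njord) there are 3 shares of (1)/3 = 1/3 each.
Living: Njord — each takes 1/3.
Deceased: Ylva and Brynja. Their combined 2/3 is pooled and carried to generation 2.
At generation 2 (Ingeborg, Asgeir, Tove, Vidar) there are 4 shares of (2/3)/4 = 1/6 each.
Living: Ingeborg and Vidar — each takes 1/6.
Deceased: Asgeir and Tove. Their combined 1/3 is pooled and carried to generation 3.
At generation 3 (Eirik, Ragna, Frida, Dagny) there are 4 shares of (1/3)/4 = 1/12 each.
Living: Eirik, Ragna, Frida, and Dagny — each takes 1/12.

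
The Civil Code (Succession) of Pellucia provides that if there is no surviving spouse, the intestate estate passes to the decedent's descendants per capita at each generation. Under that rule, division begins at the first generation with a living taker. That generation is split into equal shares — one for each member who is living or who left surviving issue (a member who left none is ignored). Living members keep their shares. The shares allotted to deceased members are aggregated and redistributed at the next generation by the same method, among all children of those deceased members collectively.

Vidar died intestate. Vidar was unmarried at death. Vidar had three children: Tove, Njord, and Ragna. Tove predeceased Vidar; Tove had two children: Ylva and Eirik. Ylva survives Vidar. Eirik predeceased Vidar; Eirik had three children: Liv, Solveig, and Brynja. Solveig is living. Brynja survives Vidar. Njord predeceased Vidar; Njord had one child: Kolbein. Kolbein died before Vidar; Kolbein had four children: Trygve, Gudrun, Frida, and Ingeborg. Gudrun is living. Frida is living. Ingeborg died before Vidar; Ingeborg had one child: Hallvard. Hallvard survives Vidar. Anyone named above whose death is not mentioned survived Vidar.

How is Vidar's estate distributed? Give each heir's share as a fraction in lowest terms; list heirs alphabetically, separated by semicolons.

There is no surviving spouse, so the entire estate passes to Vidar's descendants per capita at each generation.
At generation 1 (Tove, Njord, Ragna) there are 3 shares of (1)/3 = 1/3 each.
Living: Ragna — each takes 1/3.
Deceased: Tove and Njord. Their combined 2/3 is pooled and carried to generation 2.
At generation 2 (Ylva, Eirik, Kolbein) there are 3 shares of (2/3)/3 = 2/9 each.
Living: Ylva — each takes 2/9.
Deceased: Eirik and Kolbein. Their combined 4/9 is pooled and carried to generation 3.
At generation 3 (Liv, Solveig, Brynja, Trygve, Gudrun, Frida, Ingeborg) there are 7 shares of (4/9)/7 = 4/63 each.
Living: Liv, Solveig, Brynja, Trygve, Gudrun, and Frida — each takes 4/63.
Deceased: Ingeborg. That 4/63 share is carried to generation 4.
At generation 4 (Hallvard) there are 1 shares of (4/63)/1 = 4/63 each.
Living: Hallvard — each takes 4/63.

Brynja 4/63; Frida 4/63; Gudrun 4/63; Hallvard 4/63; Liv 4/63; Ragna 1/3; Solveig 4/63; Trygve 4/63; Ylva 2/9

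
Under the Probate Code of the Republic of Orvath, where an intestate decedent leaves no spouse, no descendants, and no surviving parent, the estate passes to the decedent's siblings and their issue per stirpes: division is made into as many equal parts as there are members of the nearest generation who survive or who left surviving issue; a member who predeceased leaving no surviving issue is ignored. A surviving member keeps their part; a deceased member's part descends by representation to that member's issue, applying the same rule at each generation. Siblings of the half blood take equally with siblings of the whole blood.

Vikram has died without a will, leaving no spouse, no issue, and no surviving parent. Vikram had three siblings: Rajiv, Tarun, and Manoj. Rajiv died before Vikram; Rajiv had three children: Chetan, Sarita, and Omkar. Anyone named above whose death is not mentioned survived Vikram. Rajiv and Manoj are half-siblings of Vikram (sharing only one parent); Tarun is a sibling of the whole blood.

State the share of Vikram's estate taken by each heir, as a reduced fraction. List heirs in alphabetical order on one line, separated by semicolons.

Chetan 1/9; Manoj 1/3; Omkar 1/9; Sarita 1/9; Tarun 1/3

No spouse, descendants, or parent survives, so the estate passes to Vikram's siblings per stirpes.
Half-blood and whole-blood siblings take equally under the stated rule.
The estate is divided into 3 equal shares of 1/3 among Rajiv, Tarun, Manoj.
Rajiv predeceased; the 1/3 allotted to Rajiv's branch passes to Rajiv's issue by representation.
The 1/3 is divided into 3 equal shares of 1/9 among Chetan, Sarita, Omkar.
Chetan is living and takes 1/9.
Sarita is living and takes 1/9.
Omkar is living and takes 1/9.
Tarun is living and takes 1/3.
Manoj is living and takes 1/3.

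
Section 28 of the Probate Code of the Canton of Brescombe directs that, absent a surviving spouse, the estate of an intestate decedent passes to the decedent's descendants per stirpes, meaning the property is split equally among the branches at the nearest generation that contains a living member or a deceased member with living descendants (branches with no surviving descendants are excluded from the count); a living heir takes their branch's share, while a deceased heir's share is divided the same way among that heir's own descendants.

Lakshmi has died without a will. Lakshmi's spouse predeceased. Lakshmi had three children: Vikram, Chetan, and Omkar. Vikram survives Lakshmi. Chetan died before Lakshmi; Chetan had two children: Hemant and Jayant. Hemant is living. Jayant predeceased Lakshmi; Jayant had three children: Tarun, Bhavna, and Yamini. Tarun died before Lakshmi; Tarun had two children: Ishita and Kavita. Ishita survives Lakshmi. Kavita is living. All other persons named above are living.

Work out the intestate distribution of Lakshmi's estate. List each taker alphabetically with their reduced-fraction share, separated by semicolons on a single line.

Bhavna 1/18; Hemant 1/6; Ishita 1/36; Kavita 1/36; Omkar 1/3; Vikram 1/3; Yamini 1/18

There is no surviving spouse, so the entire estate passes to Lakshmi's descendants per stirpes.
The estate is divided into 3 equal shares of 1/3 among Vikram, Chetan, Omkar.
Vikram is living and takes 1/3.
Chetan predeceased; the 1/3 allotted to Chetan's branch passes to Chetan's issue by representation.
The 1/3 is divided into 2 equal shares of 1/6 among Hemant, Jayant.
Hemant is living and takes 1/6.
Jayant predeceased; the 1/6 allotted to Jayant's branch passes to Jayant's issue by representation.
The 1/6 is divided into 3 equal shares of 1/18 among Tarun, Bhavna, Yamini.
Tarun predeceased; the 1/18 allotted to Tarun's branch passes to Tarun's issue by representation.
The 1/18 is divided into 2 equal shares of 1/36 among Ishita, Kavita.
Ishita is living and takes 1/36.
Kavita is living and takes 1/36.
Bhavna is living and takes 1/18.
Yamini is living and takes 1/18.
Omkar is living and takes 1/3.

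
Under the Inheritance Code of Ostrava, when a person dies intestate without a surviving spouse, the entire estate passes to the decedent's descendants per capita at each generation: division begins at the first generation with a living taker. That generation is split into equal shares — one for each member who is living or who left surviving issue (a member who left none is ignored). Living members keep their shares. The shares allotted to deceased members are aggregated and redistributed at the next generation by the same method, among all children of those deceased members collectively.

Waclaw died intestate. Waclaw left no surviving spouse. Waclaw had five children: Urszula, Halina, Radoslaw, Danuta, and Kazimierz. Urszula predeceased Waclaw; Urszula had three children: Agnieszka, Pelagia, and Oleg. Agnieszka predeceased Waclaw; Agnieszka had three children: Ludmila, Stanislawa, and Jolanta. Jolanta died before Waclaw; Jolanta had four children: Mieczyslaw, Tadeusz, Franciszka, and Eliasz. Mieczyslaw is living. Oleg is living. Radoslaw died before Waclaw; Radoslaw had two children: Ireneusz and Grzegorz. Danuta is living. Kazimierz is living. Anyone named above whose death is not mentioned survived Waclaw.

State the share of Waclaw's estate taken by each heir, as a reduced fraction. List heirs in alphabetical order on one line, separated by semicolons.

There is no surviving spouse, so the entire estate passes to Waclaw's descendants per capita at each generation.
At generation 1 (Urszula, Halina, Radoslaw, Danuta, Kazimierz) there are 5 shares of (1)/5 = 1/5 each.
Living: Halina, Danuta, and Kazimierz — each takes 1/5.
Deceased: Urszula and Radoslaw. Their combined 2/5 is pooled and carried to generation 2.
At generation 2 (Agnieszka, Pelagia, Oleg, Ireneusz, Grzegorz) there are 5 shares of (2/5)/5 = 2/25 each.
Living: Pelagia, Oleg, Ireneusz, and Grzegorz — each takes 2/25.
Deceased: Agnieszka. That 2/25 share is carried to generation 3.
At generation 3 (Ludmila, Stanislawa, Jolanta) there are 3 shares of (2/25)/3 = 2/75 each.
Living: Ludmila and Stanislawa — each takes 2/75.
Deceased: Jolanta. That 2/75 share is carried to generation 4.
At generation 4 (Mieczyslaw, Tadeusz, Franciszka, Eliasz) there are 4 shares of (2/75)/4 = 1/150 each.
Living: Mieczyslaw, Tadeusz, Franciszka, and Eliasz — each takes 1/150.

Danuta 1/5; Eliasz 1/150; Franciszka 1/150; Grzegorz 2/25; Halina 1/5; Ireneusz 2/25; Kazimierz 1/5; Ludmila 2/75; Mieczyslaw 1/150; Oleg 2/25; Pelagia 2/25; Stanislawa 2/75; Tadeusz 1/150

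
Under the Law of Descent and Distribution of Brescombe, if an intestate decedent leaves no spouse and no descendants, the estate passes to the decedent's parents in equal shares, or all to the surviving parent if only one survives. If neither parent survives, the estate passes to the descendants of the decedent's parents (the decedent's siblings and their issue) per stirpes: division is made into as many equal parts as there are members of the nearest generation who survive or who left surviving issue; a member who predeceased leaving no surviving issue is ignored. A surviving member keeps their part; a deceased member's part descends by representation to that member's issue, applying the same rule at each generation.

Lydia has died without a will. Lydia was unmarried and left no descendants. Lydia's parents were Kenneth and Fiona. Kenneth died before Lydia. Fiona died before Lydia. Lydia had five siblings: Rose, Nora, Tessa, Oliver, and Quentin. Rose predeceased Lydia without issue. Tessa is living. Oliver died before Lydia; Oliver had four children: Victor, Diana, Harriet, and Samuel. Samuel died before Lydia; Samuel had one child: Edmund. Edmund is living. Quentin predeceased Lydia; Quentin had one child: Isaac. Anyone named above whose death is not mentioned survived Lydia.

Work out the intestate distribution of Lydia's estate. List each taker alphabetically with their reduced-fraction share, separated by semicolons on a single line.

Neither parent survives and there are no descendants, so the estate passes to Lydia's siblings and their issue per stirpes.
Rose left no surviving issue, so that branch lapses and is disregarded.
The estate is divided into 4 equal shares of 1/4 among Nora, Tessa, Oliver, Quentin.
Nora is living and takes 1/4.
Tessa is living and takes 1/4.
Oliver predeceased; the 1/4 allotted to Oliver's branch passes to Oliver's issue by representation.
The 1/4 is divided into 4 equal shares of 1/16 among Victor, Diana, Harriet, Samuel.
Victor is living and takes 1/16.
Diana is living and takes 1/16.
Harriet is living and takes 1/16.
Samuel predeceased; the 1/16 allotted to Samuel's branch passes to Samuel's issue by representation.
Edmund is the sole taker at this level and receives the full 1/16.
Quentin predeceased; the 1/4 allotted to Quentin's branch passes to Quentin's issue by representation.
Isaac is the sole taker at this level and receives the full 1/4.

Diana 1/16; Edmund 1/16; Harriet 1/16; Isaac 1/4; Nora 1/4; Tessa 1/4; Victor 1/16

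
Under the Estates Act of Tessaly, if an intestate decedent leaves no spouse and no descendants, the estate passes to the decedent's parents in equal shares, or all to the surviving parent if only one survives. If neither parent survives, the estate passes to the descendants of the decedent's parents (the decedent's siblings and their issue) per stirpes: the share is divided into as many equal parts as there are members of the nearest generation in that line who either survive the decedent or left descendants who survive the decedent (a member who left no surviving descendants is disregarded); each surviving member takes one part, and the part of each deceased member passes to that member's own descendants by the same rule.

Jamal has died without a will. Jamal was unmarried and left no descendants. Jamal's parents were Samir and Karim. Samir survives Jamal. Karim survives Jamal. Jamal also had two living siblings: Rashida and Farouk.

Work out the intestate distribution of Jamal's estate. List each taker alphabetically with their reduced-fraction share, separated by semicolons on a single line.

Both parents survive, so Samir and Karim each take 1/2. The siblings take nothing because a surviving parent has priority.

Karim 1/2; Samir 1/2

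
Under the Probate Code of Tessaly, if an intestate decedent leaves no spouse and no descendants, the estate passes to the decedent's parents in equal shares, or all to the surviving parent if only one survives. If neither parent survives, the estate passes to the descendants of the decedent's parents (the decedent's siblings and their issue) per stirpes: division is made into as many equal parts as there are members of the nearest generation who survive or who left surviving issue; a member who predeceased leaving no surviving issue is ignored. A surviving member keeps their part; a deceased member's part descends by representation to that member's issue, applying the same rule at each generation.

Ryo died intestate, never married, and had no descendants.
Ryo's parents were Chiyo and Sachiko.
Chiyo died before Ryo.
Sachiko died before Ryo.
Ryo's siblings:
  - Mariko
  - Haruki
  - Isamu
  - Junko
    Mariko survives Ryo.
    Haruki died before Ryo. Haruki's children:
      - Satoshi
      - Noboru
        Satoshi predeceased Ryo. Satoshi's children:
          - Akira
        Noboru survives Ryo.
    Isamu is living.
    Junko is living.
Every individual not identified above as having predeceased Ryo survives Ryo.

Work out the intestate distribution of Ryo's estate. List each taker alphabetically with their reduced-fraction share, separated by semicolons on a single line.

Akira 1/8; Isamu 1/4; Junko 1/4; Mariko 1/4; Noboru 1/8

Neither parent survives and there are no descendants, so the estate passes to Ryo's siblings and their issue per stirpes.
The estate is divided into 4 equal shares of 1/4 among Mariko, Haruki, Isamu, Junko.
Mariko is living and takes 1/4.
Haruki predeceased; the 1/4 allotted to Haruki's branch passes to Haruki's issue by representation.
The 1/4 is divided into 2 equal shares of 1/8 among Satoshi, Noboru.
Satoshi predeceased; the 1/8 allotted to Satoshi's branch passes to Satoshi's issue by representation.
Akira is the sole taker at this level and receives the full 1/8.
Noboru is living and takes 1/8.
Isamu is living and takes 1/4.
Junko is living and takes 1/4.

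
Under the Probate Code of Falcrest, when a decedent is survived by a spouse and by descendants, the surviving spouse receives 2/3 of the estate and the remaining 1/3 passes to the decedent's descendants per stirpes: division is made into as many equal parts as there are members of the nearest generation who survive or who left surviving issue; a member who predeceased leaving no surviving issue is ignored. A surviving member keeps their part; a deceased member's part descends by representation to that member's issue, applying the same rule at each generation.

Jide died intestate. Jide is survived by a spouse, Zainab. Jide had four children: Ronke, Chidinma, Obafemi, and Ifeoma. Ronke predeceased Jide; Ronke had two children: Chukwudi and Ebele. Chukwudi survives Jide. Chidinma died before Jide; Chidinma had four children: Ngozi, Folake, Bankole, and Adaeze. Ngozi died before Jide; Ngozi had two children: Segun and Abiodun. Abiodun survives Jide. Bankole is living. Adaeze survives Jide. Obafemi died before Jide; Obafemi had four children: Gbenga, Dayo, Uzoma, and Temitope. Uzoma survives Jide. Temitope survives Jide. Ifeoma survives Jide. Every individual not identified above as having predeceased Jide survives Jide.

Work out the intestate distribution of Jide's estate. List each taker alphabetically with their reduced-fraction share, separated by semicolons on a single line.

Abiodun 1/96; Adaeze 1/48; Bankole 1/48; Chukwudi 1/24; Dayo 1/48; Ebele 1/24; Folake 1/48; Gbenga 1/48; Ifeoma 1/12; Segun 1/96; Temitope 1/48; Uzoma 1/48; Zainab 2/3

Zainab, as surviving spouse, takes 2/3.
The remaining 1/3 passes to Jide's descendants per stirpes.
The 1/3 is divided into 4 equal shares of 1/12 among Ronke, Chidinma, Obafemi, Ifeoma.
Ronke predeceased; the 1/12 allotted to Ronke's branch passes to Ronke's issue by representation.
The 1/12 is divided into 2 equal shares of 1/24 among Chukwudi, Ebele.
Chukwudi is living and takes 1/24.
Ebele is living and takes 1/24.
Chidinma predeceased; the 1/12 allotted to Chidinma's branch passes to Chidinma's issue by representation.
The 1/12 is divided into 4 equal shares of 1/48 among Ngozi, Folake, Bankole, Adaeze.
Ngozi predeceased; the 1/48 allotted to Ngozi's branch passes to Ngozi's issue by representation.
The 1/48 is divided into 2 equal shares of 1/96 among Segun, Abiodun.
Segun is living and takes 1/96.
Abiodun is living and takes 1/96.
Folake is living and takes 1/48.
Bankole is living and takes 1/48.
Adaeze is living and takes 1/48.
Obafemi predeceased; the 1/12 allotted to Obafemi's branch passes to Obafemi's issue by representation.
The 1/12 is divided into 4 equal shares of 1/48 among Gbenga, Dayo, Uzoma, Temitope.
Gbenga is living and takes 1/48.
Dayo is living and takes 1/48.
Uzoma is living and takes 1/48.
Temitope is living and takes 1/48.
Ifeoma is living and takes 1/12.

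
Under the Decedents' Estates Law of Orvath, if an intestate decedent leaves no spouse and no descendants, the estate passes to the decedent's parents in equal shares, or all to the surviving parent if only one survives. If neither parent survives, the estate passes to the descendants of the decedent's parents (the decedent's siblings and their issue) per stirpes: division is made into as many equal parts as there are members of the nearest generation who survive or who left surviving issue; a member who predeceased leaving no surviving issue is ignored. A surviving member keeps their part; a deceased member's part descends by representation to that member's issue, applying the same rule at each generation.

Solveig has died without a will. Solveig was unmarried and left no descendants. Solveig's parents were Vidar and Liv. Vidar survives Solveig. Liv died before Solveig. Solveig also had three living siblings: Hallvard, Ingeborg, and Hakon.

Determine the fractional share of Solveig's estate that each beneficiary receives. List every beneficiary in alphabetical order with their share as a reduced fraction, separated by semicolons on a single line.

Vidar 1

Only one parent, Vidar, survives, so Vidar takes the entire estate. The siblings take nothing because a surviving parent has priority.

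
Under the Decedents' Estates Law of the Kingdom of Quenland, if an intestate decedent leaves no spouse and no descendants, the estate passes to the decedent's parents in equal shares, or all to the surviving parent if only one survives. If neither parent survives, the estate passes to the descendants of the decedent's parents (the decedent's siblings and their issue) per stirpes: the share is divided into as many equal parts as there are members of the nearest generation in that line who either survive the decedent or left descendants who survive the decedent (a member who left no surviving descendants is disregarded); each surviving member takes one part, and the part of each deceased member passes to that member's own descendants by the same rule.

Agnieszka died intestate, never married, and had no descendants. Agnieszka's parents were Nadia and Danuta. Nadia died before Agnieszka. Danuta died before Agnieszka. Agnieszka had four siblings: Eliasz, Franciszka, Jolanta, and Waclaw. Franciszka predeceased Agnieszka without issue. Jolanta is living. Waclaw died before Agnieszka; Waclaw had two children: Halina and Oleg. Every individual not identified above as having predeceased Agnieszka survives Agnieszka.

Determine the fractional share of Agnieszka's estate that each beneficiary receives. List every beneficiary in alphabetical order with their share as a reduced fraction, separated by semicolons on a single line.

Neither parent survives and there are no descendants, so the estate passes to Agnieszka's siblings and their issue per stirpes.
Franciszka left no surviving issue, so that branch lapses and is disregarded.
The estate is divided into 3 equal shares of 1/3 among Eliasz, Jolanta, Waclaw.
Eliasz is living and takes 1/3.
Jolanta is living and takes 1/3.
Waclaw predeceased; the 1/3 allotted to Waclaw's branch passes to Waclaw's issue by representation.
The 1/3 is divided into 2 equal shares of 1/6 among Halina, Oleg.
Halina is living and takes 1/6.
Oleg is living and takes 1/6.

Eliasz 1/3; Halina 1/6; Jolanta 1/3; Oleg 1/6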